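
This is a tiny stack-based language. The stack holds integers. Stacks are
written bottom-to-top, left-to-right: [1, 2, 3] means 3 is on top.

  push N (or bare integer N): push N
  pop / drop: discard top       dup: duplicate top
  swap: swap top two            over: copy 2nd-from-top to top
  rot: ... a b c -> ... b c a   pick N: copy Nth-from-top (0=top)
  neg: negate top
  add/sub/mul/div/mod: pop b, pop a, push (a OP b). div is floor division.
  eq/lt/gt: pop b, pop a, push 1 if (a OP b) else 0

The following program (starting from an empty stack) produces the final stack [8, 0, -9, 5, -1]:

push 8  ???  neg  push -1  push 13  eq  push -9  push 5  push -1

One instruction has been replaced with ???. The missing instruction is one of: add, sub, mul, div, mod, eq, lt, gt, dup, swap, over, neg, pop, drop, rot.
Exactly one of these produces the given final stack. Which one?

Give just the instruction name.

Answer: neg

Derivation:
Stack before ???: [8]
Stack after ???:  [-8]
The instruction that transforms [8] -> [-8] is: neg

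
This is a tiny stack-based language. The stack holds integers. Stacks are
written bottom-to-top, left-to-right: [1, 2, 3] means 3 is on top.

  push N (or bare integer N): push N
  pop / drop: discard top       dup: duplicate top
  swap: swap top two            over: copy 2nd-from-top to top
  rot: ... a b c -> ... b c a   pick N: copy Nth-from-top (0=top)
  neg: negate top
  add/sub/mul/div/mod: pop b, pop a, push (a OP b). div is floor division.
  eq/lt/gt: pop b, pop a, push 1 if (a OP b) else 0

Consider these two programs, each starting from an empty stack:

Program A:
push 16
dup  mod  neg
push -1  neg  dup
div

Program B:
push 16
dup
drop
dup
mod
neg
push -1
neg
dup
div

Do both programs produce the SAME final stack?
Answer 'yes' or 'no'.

Program A trace:
  After 'push 16': [16]
  After 'dup': [16, 16]
  After 'mod': [0]
  After 'neg': [0]
  After 'push -1': [0, -1]
  After 'neg': [0, 1]
  After 'dup': [0, 1, 1]
  After 'div': [0, 1]
Program A final stack: [0, 1]

Program B trace:
  After 'push 16': [16]
  After 'dup': [16, 16]
  After 'drop': [16]
  After 'dup': [16, 16]
  After 'mod': [0]
  After 'neg': [0]
  After 'push -1': [0, -1]
  After 'neg': [0, 1]
  After 'dup': [0, 1, 1]
  After 'div': [0, 1]
Program B final stack: [0, 1]
Same: yes

Answer: yes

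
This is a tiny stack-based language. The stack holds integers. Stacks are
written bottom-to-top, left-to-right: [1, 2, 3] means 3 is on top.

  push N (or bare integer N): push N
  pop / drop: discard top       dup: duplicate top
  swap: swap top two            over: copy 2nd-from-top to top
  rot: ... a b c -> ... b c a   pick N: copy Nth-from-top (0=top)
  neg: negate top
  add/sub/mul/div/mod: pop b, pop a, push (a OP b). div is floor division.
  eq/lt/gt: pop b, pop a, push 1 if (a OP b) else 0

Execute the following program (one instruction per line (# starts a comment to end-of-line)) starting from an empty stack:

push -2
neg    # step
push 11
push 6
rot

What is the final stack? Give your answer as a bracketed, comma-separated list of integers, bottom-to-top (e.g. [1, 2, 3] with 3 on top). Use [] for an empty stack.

Answer: [11, 6, 2]

Derivation:
After 'push -2': [-2]
After 'neg': [2]
After 'push 11': [2, 11]
After 'push 6': [2, 11, 6]
After 'rot': [11, 6, 2]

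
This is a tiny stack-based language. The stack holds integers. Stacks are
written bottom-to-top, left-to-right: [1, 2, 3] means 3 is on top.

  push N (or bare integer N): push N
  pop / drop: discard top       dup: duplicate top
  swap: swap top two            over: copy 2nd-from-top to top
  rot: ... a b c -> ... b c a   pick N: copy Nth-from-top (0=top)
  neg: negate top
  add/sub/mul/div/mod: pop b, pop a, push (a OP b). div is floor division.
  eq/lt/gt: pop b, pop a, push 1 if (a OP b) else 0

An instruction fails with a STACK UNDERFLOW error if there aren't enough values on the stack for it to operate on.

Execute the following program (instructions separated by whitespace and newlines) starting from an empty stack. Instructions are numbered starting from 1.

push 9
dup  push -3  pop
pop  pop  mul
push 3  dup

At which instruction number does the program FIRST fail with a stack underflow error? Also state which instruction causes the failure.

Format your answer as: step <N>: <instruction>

Step 1 ('push 9'): stack = [9], depth = 1
Step 2 ('dup'): stack = [9, 9], depth = 2
Step 3 ('push -3'): stack = [9, 9, -3], depth = 3
Step 4 ('pop'): stack = [9, 9], depth = 2
Step 5 ('pop'): stack = [9], depth = 1
Step 6 ('pop'): stack = [], depth = 0
Step 7 ('mul'): needs 2 value(s) but depth is 0 — STACK UNDERFLOW

Answer: step 7: mul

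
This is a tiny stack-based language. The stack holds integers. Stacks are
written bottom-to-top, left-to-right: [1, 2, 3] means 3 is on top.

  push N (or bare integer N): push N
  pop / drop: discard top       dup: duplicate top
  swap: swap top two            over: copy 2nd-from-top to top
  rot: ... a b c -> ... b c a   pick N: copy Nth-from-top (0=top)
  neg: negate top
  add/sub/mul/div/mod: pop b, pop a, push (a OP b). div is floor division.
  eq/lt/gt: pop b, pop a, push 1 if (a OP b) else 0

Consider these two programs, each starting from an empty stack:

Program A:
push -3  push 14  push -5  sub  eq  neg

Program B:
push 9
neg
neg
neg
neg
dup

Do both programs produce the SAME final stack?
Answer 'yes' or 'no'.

Answer: no

Derivation:
Program A trace:
  After 'push -3': [-3]
  After 'push 14': [-3, 14]
  After 'push -5': [-3, 14, -5]
  After 'sub': [-3, 19]
  After 'eq': [0]
  After 'neg': [0]
Program A final stack: [0]

Program B trace:
  After 'push 9': [9]
  After 'neg': [-9]
  After 'neg': [9]
  After 'neg': [-9]
  After 'neg': [9]
  After 'dup': [9, 9]
Program B final stack: [9, 9]
Same: no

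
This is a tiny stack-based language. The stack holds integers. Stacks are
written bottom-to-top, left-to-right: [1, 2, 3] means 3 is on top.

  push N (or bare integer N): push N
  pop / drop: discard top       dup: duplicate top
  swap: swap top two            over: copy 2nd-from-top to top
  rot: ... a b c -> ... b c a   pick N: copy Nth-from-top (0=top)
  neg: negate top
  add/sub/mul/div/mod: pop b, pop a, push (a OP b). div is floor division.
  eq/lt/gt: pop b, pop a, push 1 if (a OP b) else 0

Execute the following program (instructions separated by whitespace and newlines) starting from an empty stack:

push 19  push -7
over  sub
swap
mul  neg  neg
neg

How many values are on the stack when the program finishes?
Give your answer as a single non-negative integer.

After 'push 19': stack = [19] (depth 1)
After 'push -7': stack = [19, -7] (depth 2)
After 'over': stack = [19, -7, 19] (depth 3)
After 'sub': stack = [19, -26] (depth 2)
After 'swap': stack = [-26, 19] (depth 2)
After 'mul': stack = [-494] (depth 1)
After 'neg': stack = [494] (depth 1)
After 'neg': stack = [-494] (depth 1)
After 'neg': stack = [494] (depth 1)

Answer: 1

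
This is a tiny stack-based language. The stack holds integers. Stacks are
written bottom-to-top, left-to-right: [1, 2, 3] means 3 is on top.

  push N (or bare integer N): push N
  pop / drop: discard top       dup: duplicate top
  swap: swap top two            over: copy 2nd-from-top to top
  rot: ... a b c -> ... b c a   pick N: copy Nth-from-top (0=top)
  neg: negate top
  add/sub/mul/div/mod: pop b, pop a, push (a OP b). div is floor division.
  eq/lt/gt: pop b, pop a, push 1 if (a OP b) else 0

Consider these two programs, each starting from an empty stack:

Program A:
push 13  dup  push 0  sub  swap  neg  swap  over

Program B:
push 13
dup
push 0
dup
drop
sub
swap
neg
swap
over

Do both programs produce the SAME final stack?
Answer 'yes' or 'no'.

Answer: yes

Derivation:
Program A trace:
  After 'push 13': [13]
  After 'dup': [13, 13]
  After 'push 0': [13, 13, 0]
  After 'sub': [13, 13]
  After 'swap': [13, 13]
  After 'neg': [13, -13]
  After 'swap': [-13, 13]
  After 'over': [-13, 13, -13]
Program A final stack: [-13, 13, -13]

Program B trace:
  After 'push 13': [13]
  After 'dup': [13, 13]
  After 'push 0': [13, 13, 0]
  After 'dup': [13, 13, 0, 0]
  After 'drop': [13, 13, 0]
  After 'sub': [13, 13]
  After 'swap': [13, 13]
  After 'neg': [13, -13]
  After 'swap': [-13, 13]
  After 'over': [-13, 13, -13]
Program B final stack: [-13, 13, -13]
Same: yes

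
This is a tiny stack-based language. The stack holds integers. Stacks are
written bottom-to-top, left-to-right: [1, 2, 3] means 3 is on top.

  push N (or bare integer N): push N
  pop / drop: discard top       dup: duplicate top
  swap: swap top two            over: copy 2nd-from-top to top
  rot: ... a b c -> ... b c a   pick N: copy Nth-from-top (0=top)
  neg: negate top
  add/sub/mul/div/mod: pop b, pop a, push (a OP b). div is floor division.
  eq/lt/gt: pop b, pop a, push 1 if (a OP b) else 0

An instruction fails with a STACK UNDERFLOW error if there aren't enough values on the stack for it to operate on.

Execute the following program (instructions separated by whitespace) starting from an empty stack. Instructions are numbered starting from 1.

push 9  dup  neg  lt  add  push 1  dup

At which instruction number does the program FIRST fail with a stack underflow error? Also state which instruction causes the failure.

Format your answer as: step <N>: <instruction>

Step 1 ('push 9'): stack = [9], depth = 1
Step 2 ('dup'): stack = [9, 9], depth = 2
Step 3 ('neg'): stack = [9, -9], depth = 2
Step 4 ('lt'): stack = [0], depth = 1
Step 5 ('add'): needs 2 value(s) but depth is 1 — STACK UNDERFLOW

Answer: step 5: add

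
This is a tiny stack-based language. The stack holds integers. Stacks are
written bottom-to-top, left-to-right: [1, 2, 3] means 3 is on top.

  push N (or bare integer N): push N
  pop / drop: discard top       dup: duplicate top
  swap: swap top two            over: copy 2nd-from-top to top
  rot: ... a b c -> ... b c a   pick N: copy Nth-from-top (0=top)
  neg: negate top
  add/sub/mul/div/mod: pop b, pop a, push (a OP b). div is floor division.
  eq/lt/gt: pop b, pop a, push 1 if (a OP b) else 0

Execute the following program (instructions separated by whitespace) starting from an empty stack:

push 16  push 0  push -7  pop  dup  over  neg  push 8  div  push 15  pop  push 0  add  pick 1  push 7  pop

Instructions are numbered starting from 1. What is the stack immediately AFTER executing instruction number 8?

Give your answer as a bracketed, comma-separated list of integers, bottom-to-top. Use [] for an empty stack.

Answer: [16, 0, 0, 0, 8]

Derivation:
Step 1 ('push 16'): [16]
Step 2 ('push 0'): [16, 0]
Step 3 ('push -7'): [16, 0, -7]
Step 4 ('pop'): [16, 0]
Step 5 ('dup'): [16, 0, 0]
Step 6 ('over'): [16, 0, 0, 0]
Step 7 ('neg'): [16, 0, 0, 0]
Step 8 ('push 8'): [16, 0, 0, 0, 8]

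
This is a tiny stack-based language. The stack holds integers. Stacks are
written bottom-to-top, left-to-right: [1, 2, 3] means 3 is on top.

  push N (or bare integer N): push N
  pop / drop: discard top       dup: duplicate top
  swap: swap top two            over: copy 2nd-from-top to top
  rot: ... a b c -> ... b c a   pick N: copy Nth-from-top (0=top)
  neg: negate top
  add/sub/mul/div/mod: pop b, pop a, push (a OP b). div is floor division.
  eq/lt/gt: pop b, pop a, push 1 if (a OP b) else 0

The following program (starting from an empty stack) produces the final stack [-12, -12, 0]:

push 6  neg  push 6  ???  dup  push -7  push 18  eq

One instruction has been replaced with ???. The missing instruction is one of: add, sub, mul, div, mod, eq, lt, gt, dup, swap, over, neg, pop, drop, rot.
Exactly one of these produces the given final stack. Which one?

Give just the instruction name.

Answer: sub

Derivation:
Stack before ???: [-6, 6]
Stack after ???:  [-12]
The instruction that transforms [-6, 6] -> [-12] is: sub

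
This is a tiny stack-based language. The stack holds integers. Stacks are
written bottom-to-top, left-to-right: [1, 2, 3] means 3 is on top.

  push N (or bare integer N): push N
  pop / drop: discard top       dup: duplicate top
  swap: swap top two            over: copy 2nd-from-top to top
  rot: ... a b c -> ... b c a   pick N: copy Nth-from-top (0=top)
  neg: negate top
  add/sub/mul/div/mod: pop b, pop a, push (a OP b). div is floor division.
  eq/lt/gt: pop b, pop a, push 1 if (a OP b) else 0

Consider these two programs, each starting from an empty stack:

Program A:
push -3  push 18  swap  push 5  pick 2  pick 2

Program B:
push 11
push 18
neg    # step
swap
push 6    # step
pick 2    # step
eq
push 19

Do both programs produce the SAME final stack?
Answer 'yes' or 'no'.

Answer: no

Derivation:
Program A trace:
  After 'push -3': [-3]
  After 'push 18': [-3, 18]
  After 'swap': [18, -3]
  After 'push 5': [18, -3, 5]
  After 'pick 2': [18, -3, 5, 18]
  After 'pick 2': [18, -3, 5, 18, -3]
Program A final stack: [18, -3, 5, 18, -3]

Program B trace:
  After 'push 11': [11]
  After 'push 18': [11, 18]
  After 'neg': [11, -18]
  After 'swap': [-18, 11]
  After 'push 6': [-18, 11, 6]
  After 'pick 2': [-18, 11, 6, -18]
  After 'eq': [-18, 11, 0]
  After 'push 19': [-18, 11, 0, 19]
Program B final stack: [-18, 11, 0, 19]
Same: no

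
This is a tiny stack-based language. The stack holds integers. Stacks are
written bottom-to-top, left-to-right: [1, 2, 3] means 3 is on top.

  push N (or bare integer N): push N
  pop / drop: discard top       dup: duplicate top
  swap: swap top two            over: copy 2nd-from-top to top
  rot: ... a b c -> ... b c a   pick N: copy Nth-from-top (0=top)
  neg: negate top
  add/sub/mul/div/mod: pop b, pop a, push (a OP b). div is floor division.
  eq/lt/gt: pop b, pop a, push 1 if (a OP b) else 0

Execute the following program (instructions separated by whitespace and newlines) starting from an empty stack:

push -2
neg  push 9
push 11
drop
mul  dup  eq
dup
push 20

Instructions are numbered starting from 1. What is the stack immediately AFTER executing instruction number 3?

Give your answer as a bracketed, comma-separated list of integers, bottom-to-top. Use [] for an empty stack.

Step 1 ('push -2'): [-2]
Step 2 ('neg'): [2]
Step 3 ('push 9'): [2, 9]

Answer: [2, 9]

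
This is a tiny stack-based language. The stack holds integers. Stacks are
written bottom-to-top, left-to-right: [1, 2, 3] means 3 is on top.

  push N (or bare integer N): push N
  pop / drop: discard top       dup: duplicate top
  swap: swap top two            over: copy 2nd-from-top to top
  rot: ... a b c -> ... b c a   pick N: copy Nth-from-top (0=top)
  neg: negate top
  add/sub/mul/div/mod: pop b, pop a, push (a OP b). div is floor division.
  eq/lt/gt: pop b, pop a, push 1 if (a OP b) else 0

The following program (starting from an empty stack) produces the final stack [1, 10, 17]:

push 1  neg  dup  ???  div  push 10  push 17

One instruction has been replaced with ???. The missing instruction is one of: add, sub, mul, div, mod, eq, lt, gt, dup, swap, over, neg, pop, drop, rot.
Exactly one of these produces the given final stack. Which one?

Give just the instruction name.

Answer: swap

Derivation:
Stack before ???: [-1, -1]
Stack after ???:  [-1, -1]
The instruction that transforms [-1, -1] -> [-1, -1] is: swap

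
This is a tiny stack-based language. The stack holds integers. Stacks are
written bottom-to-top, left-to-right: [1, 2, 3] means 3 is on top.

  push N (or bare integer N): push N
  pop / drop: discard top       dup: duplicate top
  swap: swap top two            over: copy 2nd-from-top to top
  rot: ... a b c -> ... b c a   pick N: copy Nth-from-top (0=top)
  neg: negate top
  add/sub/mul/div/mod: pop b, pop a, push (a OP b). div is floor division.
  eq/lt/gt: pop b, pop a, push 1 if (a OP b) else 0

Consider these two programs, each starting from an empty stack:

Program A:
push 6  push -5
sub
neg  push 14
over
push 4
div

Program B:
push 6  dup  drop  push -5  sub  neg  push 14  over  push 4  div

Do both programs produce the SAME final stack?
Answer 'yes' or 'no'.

Answer: yes

Derivation:
Program A trace:
  After 'push 6': [6]
  After 'push -5': [6, -5]
  After 'sub': [11]
  After 'neg': [-11]
  After 'push 14': [-11, 14]
  After 'over': [-11, 14, -11]
  After 'push 4': [-11, 14, -11, 4]
  After 'div': [-11, 14, -3]
Program A final stack: [-11, 14, -3]

Program B trace:
  After 'push 6': [6]
  After 'dup': [6, 6]
  After 'drop': [6]
  After 'push -5': [6, -5]
  After 'sub': [11]
  After 'neg': [-11]
  After 'push 14': [-11, 14]
  After 'over': [-11, 14, -11]
  After 'push 4': [-11, 14, -11, 4]
  After 'div': [-11, 14, -3]
Program B final stack: [-11, 14, -3]
Same: yes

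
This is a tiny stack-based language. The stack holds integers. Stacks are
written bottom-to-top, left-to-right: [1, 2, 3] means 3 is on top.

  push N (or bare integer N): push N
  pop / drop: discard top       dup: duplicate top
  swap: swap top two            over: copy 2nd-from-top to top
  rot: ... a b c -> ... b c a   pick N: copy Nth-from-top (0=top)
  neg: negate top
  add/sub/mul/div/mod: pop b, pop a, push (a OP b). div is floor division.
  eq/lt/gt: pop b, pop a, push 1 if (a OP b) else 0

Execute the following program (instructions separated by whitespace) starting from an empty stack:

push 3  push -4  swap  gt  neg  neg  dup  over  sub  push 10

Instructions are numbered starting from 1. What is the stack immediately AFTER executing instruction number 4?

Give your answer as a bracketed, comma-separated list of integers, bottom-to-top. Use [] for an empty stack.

Answer: [0]

Derivation:
Step 1 ('push 3'): [3]
Step 2 ('push -4'): [3, -4]
Step 3 ('swap'): [-4, 3]
Step 4 ('gt'): [0]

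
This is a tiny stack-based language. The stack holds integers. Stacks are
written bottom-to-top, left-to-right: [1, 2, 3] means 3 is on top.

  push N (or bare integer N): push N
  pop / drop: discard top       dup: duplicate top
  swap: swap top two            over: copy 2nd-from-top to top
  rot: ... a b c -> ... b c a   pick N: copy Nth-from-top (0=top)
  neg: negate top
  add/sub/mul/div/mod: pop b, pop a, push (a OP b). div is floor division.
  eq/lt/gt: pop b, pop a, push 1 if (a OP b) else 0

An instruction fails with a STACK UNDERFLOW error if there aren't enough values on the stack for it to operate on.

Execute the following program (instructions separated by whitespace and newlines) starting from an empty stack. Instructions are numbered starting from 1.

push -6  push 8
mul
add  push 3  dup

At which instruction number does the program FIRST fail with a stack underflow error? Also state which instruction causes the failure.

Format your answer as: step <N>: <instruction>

Step 1 ('push -6'): stack = [-6], depth = 1
Step 2 ('push 8'): stack = [-6, 8], depth = 2
Step 3 ('mul'): stack = [-48], depth = 1
Step 4 ('add'): needs 2 value(s) but depth is 1 — STACK UNDERFLOW

Answer: step 4: add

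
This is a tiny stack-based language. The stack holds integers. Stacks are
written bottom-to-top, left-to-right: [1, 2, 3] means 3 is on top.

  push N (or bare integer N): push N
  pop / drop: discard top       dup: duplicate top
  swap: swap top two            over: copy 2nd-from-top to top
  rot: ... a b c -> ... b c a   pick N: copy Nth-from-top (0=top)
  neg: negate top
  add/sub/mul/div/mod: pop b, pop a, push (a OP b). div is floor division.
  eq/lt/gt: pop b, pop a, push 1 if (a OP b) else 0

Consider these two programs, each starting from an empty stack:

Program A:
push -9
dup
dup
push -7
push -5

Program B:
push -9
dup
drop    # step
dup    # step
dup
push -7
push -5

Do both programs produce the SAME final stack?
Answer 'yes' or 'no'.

Answer: yes

Derivation:
Program A trace:
  After 'push -9': [-9]
  After 'dup': [-9, -9]
  After 'dup': [-9, -9, -9]
  After 'push -7': [-9, -9, -9, -7]
  After 'push -5': [-9, -9, -9, -7, -5]
Program A final stack: [-9, -9, -9, -7, -5]

Program B trace:
  After 'push -9': [-9]
  After 'dup': [-9, -9]
  After 'drop': [-9]
  After 'dup': [-9, -9]
  After 'dup': [-9, -9, -9]
  After 'push -7': [-9, -9, -9, -7]
  After 'push -5': [-9, -9, -9, -7, -5]
Program B final stack: [-9, -9, -9, -7, -5]
Same: yes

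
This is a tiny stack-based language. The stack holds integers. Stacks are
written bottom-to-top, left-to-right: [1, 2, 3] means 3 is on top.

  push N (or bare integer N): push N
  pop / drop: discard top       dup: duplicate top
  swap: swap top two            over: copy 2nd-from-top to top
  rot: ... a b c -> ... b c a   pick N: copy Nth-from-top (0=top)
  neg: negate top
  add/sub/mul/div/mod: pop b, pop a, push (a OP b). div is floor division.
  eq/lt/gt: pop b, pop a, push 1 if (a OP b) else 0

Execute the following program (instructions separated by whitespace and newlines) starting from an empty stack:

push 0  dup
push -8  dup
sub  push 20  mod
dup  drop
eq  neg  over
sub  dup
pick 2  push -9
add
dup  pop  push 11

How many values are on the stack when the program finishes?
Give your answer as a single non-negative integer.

Answer: 5

Derivation:
After 'push 0': stack = [0] (depth 1)
After 'dup': stack = [0, 0] (depth 2)
After 'push -8': stack = [0, 0, -8] (depth 3)
After 'dup': stack = [0, 0, -8, -8] (depth 4)
After 'sub': stack = [0, 0, 0] (depth 3)
After 'push 20': stack = [0, 0, 0, 20] (depth 4)
After 'mod': stack = [0, 0, 0] (depth 3)
After 'dup': stack = [0, 0, 0, 0] (depth 4)
After 'drop': stack = [0, 0, 0] (depth 3)
After 'eq': stack = [0, 1] (depth 2)
After 'neg': stack = [0, -1] (depth 2)
After 'over': stack = [0, -1, 0] (depth 3)
After 'sub': stack = [0, -1] (depth 2)
After 'dup': stack = [0, -1, -1] (depth 3)
After 'pick 2': stack = [0, -1, -1, 0] (depth 4)
After 'push -9': stack = [0, -1, -1, 0, -9] (depth 5)
After 'add': stack = [0, -1, -1, -9] (depth 4)
After 'dup': stack = [0, -1, -1, -9, -9] (depth 5)
After 'pop': stack = [0, -1, -1, -9] (depth 4)
After 'push 11': stack = [0, -1, -1, -9, 11] (depth 5)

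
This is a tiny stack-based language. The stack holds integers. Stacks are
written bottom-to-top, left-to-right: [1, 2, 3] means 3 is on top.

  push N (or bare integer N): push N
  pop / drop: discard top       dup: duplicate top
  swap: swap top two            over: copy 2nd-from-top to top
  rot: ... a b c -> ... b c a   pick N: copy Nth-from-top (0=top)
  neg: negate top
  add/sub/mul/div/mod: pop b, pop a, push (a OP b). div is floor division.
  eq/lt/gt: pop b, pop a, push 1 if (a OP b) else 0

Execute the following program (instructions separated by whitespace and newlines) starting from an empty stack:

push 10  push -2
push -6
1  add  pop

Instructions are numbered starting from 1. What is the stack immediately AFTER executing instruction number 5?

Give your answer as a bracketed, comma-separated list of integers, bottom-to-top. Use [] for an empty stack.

Step 1 ('push 10'): [10]
Step 2 ('push -2'): [10, -2]
Step 3 ('push -6'): [10, -2, -6]
Step 4 ('1'): [10, -2, -6, 1]
Step 5 ('add'): [10, -2, -5]

Answer: [10, -2, -5]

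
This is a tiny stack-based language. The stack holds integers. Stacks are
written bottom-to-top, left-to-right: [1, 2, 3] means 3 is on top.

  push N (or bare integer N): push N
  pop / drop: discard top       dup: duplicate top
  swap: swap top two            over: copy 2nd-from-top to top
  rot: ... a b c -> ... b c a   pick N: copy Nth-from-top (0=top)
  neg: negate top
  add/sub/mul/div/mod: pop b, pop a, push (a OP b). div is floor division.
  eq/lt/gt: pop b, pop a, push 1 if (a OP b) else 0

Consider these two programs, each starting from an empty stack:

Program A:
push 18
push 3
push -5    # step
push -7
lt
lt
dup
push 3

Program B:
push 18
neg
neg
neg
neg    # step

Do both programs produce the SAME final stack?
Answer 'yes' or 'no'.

Answer: no

Derivation:
Program A trace:
  After 'push 18': [18]
  After 'push 3': [18, 3]
  After 'push -5': [18, 3, -5]
  After 'push -7': [18, 3, -5, -7]
  After 'lt': [18, 3, 0]
  After 'lt': [18, 0]
  After 'dup': [18, 0, 0]
  After 'push 3': [18, 0, 0, 3]
Program A final stack: [18, 0, 0, 3]

Program B trace:
  After 'push 18': [18]
  After 'neg': [-18]
  After 'neg': [18]
  After 'neg': [-18]
  After 'neg': [18]
Program B final stack: [18]
Same: no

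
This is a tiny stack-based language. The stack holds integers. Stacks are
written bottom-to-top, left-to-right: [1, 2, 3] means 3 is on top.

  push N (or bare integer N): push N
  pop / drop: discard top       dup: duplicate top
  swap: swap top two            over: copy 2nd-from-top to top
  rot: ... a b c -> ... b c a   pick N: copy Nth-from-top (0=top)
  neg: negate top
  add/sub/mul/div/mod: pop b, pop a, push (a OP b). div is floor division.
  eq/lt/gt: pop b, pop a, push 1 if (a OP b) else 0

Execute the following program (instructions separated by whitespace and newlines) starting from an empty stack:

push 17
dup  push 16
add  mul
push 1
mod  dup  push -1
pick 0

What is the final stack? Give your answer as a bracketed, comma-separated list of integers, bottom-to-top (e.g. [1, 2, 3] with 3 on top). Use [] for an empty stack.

Answer: [0, 0, -1, -1]

Derivation:
After 'push 17': [17]
After 'dup': [17, 17]
After 'push 16': [17, 17, 16]
After 'add': [17, 33]
After 'mul': [561]
After 'push 1': [561, 1]
After 'mod': [0]
After 'dup': [0, 0]
After 'push -1': [0, 0, -1]
After 'pick 0': [0, 0, -1, -1]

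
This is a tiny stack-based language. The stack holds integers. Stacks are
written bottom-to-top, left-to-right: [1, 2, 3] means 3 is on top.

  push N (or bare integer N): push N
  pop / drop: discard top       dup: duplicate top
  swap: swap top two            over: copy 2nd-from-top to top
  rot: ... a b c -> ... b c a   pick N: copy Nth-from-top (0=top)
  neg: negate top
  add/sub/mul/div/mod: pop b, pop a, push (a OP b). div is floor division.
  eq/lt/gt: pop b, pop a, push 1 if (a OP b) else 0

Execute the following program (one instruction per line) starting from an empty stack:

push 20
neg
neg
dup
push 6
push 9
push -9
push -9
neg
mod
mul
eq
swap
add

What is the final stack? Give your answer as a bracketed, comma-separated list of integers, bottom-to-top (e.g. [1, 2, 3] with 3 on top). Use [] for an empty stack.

After 'push 20': [20]
After 'neg': [-20]
After 'neg': [20]
After 'dup': [20, 20]
After 'push 6': [20, 20, 6]
After 'push 9': [20, 20, 6, 9]
After 'push -9': [20, 20, 6, 9, -9]
After 'push -9': [20, 20, 6, 9, -9, -9]
After 'neg': [20, 20, 6, 9, -9, 9]
After 'mod': [20, 20, 6, 9, 0]
After 'mul': [20, 20, 6, 0]
After 'eq': [20, 20, 0]
After 'swap': [20, 0, 20]
After 'add': [20, 20]

Answer: [20, 20]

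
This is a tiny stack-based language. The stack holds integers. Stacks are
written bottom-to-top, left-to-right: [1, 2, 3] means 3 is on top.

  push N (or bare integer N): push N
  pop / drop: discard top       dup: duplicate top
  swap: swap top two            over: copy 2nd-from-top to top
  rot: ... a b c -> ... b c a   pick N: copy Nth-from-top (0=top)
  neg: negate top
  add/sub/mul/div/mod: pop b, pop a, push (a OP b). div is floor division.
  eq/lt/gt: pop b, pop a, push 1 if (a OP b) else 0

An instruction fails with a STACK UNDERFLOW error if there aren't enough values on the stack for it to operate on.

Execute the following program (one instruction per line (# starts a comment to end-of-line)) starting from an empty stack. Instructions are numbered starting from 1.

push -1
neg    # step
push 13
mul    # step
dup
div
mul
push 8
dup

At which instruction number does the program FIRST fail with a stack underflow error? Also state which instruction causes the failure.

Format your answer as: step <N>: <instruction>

Step 1 ('push -1'): stack = [-1], depth = 1
Step 2 ('neg'): stack = [1], depth = 1
Step 3 ('push 13'): stack = [1, 13], depth = 2
Step 4 ('mul'): stack = [13], depth = 1
Step 5 ('dup'): stack = [13, 13], depth = 2
Step 6 ('div'): stack = [1], depth = 1
Step 7 ('mul'): needs 2 value(s) but depth is 1 — STACK UNDERFLOW

Answer: step 7: mul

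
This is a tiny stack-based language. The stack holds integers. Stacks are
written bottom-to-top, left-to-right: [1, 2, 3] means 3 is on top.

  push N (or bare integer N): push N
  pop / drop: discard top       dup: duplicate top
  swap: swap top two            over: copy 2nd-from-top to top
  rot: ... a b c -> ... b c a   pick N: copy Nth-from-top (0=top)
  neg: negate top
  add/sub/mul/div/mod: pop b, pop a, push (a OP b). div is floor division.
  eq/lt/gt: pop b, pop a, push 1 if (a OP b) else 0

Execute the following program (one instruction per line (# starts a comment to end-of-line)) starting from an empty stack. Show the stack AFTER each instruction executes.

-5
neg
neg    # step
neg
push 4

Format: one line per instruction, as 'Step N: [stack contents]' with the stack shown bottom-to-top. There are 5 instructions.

Step 1: [-5]
Step 2: [5]
Step 3: [-5]
Step 4: [5]
Step 5: [5, 4]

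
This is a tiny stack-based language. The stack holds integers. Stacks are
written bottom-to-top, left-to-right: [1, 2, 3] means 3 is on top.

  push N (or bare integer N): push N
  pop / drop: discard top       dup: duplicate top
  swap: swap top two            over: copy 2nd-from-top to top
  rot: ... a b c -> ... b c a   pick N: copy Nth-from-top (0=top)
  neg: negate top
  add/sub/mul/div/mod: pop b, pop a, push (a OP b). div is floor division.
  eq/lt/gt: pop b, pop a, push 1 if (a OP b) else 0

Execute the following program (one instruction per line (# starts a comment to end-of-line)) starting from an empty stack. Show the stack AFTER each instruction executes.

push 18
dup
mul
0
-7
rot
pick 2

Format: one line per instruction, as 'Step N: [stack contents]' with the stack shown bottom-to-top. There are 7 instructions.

Step 1: [18]
Step 2: [18, 18]
Step 3: [324]
Step 4: [324, 0]
Step 5: [324, 0, -7]
Step 6: [0, -7, 324]
Step 7: [0, -7, 324, 0]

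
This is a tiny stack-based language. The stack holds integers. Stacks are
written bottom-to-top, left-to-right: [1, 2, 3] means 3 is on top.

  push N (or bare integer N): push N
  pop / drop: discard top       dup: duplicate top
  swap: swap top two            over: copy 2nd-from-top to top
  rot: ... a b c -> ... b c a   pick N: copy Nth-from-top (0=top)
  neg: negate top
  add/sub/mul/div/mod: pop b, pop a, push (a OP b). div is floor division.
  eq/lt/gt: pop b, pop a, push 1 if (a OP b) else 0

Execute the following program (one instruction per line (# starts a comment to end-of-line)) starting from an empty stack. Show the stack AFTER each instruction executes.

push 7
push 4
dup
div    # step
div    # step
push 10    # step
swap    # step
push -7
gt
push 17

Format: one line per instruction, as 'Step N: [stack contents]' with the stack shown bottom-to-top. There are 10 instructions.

Step 1: [7]
Step 2: [7, 4]
Step 3: [7, 4, 4]
Step 4: [7, 1]
Step 5: [7]
Step 6: [7, 10]
Step 7: [10, 7]
Step 8: [10, 7, -7]
Step 9: [10, 1]
Step 10: [10, 1, 17]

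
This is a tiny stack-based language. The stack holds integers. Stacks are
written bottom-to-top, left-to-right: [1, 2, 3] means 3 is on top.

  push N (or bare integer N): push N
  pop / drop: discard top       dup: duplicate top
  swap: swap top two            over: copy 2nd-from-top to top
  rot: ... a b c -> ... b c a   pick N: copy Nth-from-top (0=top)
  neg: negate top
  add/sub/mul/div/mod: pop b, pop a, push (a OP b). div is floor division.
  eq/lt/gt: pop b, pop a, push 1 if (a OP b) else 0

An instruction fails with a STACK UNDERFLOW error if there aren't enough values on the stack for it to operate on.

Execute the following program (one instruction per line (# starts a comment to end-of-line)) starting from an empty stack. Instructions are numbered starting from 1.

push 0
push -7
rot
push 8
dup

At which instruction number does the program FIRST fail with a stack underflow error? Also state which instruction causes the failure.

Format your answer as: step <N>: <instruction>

Answer: step 3: rot

Derivation:
Step 1 ('push 0'): stack = [0], depth = 1
Step 2 ('push -7'): stack = [0, -7], depth = 2
Step 3 ('rot'): needs 3 value(s) but depth is 2 — STACK UNDERFLOW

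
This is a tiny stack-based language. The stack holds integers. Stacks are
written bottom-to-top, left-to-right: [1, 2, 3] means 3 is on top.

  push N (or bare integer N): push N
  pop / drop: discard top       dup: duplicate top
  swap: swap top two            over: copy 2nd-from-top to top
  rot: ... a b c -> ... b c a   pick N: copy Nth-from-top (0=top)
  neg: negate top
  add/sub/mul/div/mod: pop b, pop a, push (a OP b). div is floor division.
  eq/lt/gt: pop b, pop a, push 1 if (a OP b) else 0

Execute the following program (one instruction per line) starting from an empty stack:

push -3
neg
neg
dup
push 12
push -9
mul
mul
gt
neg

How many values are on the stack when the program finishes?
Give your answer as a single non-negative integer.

After 'push -3': stack = [-3] (depth 1)
After 'neg': stack = [3] (depth 1)
After 'neg': stack = [-3] (depth 1)
After 'dup': stack = [-3, -3] (depth 2)
After 'push 12': stack = [-3, -3, 12] (depth 3)
After 'push -9': stack = [-3, -3, 12, -9] (depth 4)
After 'mul': stack = [-3, -3, -108] (depth 3)
After 'mul': stack = [-3, 324] (depth 2)
After 'gt': stack = [0] (depth 1)
After 'neg': stack = [0] (depth 1)

Answer: 1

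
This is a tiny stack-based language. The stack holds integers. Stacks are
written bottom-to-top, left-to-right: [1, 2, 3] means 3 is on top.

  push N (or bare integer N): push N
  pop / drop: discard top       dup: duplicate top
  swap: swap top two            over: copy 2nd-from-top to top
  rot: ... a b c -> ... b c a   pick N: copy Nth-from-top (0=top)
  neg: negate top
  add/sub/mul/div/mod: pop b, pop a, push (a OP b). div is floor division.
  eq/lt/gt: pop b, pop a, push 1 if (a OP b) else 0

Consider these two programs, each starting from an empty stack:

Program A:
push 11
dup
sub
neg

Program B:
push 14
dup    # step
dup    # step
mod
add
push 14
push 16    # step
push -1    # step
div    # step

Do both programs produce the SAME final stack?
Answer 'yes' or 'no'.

Answer: no

Derivation:
Program A trace:
  After 'push 11': [11]
  After 'dup': [11, 11]
  After 'sub': [0]
  After 'neg': [0]
Program A final stack: [0]

Program B trace:
  After 'push 14': [14]
  After 'dup': [14, 14]
  After 'dup': [14, 14, 14]
  After 'mod': [14, 0]
  After 'add': [14]
  After 'push 14': [14, 14]
  After 'push 16': [14, 14, 16]
  After 'push -1': [14, 14, 16, -1]
  After 'div': [14, 14, -16]
Program B final stack: [14, 14, -16]
Same: no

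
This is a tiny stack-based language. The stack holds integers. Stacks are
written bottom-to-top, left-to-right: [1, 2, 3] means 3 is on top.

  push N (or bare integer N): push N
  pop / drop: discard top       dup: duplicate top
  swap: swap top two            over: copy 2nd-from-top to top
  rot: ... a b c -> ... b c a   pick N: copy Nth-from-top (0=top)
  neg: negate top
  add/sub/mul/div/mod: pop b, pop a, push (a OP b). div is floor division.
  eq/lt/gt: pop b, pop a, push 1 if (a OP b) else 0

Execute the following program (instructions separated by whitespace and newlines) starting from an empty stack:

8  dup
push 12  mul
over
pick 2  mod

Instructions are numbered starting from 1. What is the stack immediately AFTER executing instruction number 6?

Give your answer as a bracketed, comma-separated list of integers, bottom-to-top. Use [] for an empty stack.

Step 1 ('8'): [8]
Step 2 ('dup'): [8, 8]
Step 3 ('push 12'): [8, 8, 12]
Step 4 ('mul'): [8, 96]
Step 5 ('over'): [8, 96, 8]
Step 6 ('pick 2'): [8, 96, 8, 8]

Answer: [8, 96, 8, 8]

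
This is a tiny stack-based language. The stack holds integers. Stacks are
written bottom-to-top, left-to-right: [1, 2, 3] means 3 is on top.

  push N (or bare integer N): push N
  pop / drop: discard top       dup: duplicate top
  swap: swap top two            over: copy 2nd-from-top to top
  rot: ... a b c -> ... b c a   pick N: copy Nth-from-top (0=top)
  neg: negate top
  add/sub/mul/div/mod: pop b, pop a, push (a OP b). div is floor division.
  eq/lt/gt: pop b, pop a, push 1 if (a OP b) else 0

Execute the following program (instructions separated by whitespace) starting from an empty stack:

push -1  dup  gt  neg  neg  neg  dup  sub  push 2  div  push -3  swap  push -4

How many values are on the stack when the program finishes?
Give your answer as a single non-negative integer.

Answer: 3

Derivation:
After 'push -1': stack = [-1] (depth 1)
After 'dup': stack = [-1, -1] (depth 2)
After 'gt': stack = [0] (depth 1)
After 'neg': stack = [0] (depth 1)
After 'neg': stack = [0] (depth 1)
After 'neg': stack = [0] (depth 1)
After 'dup': stack = [0, 0] (depth 2)
After 'sub': stack = [0] (depth 1)
After 'push 2': stack = [0, 2] (depth 2)
After 'div': stack = [0] (depth 1)
After 'push -3': stack = [0, -3] (depth 2)
After 'swap': stack = [-3, 0] (depth 2)
After 'push -4': stack = [-3, 0, -4] (depth 3)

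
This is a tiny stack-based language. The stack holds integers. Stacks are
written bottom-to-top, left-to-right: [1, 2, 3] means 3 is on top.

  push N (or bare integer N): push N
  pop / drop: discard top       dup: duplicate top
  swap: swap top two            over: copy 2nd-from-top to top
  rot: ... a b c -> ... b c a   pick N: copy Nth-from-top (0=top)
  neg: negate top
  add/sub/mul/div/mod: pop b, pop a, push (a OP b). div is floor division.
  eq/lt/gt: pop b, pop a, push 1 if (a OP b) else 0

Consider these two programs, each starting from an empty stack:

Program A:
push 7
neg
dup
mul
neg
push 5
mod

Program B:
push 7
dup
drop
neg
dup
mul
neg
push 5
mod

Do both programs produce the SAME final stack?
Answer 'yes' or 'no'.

Program A trace:
  After 'push 7': [7]
  After 'neg': [-7]
  After 'dup': [-7, -7]
  After 'mul': [49]
  After 'neg': [-49]
  After 'push 5': [-49, 5]
  After 'mod': [1]
Program A final stack: [1]

Program B trace:
  After 'push 7': [7]
  After 'dup': [7, 7]
  After 'drop': [7]
  After 'neg': [-7]
  After 'dup': [-7, -7]
  After 'mul': [49]
  After 'neg': [-49]
  After 'push 5': [-49, 5]
  After 'mod': [1]
Program B final stack: [1]
Same: yes

Answer: yes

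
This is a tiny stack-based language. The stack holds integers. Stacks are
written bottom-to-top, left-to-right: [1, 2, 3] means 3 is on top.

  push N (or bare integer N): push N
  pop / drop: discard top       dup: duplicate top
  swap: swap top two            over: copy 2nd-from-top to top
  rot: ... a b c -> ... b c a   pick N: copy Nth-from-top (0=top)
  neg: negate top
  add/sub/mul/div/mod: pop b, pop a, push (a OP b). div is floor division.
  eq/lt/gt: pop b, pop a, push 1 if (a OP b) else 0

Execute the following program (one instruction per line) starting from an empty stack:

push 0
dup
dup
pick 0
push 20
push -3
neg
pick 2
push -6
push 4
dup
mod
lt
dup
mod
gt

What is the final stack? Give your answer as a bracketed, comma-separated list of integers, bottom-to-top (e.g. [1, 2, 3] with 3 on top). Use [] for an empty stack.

After 'push 0': [0]
After 'dup': [0, 0]
After 'dup': [0, 0, 0]
After 'pick 0': [0, 0, 0, 0]
After 'push 20': [0, 0, 0, 0, 20]
After 'push -3': [0, 0, 0, 0, 20, -3]
After 'neg': [0, 0, 0, 0, 20, 3]
After 'pick 2': [0, 0, 0, 0, 20, 3, 0]
After 'push -6': [0, 0, 0, 0, 20, 3, 0, -6]
After 'push 4': [0, 0, 0, 0, 20, 3, 0, -6, 4]
After 'dup': [0, 0, 0, 0, 20, 3, 0, -6, 4, 4]
After 'mod': [0, 0, 0, 0, 20, 3, 0, -6, 0]
After 'lt': [0, 0, 0, 0, 20, 3, 0, 1]
After 'dup': [0, 0, 0, 0, 20, 3, 0, 1, 1]
After 'mod': [0, 0, 0, 0, 20, 3, 0, 0]
After 'gt': [0, 0, 0, 0, 20, 3, 0]

Answer: [0, 0, 0, 0, 20, 3, 0]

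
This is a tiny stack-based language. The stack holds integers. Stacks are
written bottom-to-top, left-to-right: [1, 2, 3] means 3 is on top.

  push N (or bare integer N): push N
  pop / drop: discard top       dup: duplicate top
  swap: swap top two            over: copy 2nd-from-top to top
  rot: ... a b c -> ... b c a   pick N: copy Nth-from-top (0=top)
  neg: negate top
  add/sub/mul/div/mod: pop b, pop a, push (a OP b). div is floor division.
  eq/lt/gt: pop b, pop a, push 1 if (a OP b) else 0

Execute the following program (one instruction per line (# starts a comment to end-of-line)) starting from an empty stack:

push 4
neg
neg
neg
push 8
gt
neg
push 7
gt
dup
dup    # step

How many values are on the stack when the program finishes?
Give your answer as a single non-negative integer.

Answer: 3

Derivation:
After 'push 4': stack = [4] (depth 1)
After 'neg': stack = [-4] (depth 1)
After 'neg': stack = [4] (depth 1)
After 'neg': stack = [-4] (depth 1)
After 'push 8': stack = [-4, 8] (depth 2)
After 'gt': stack = [0] (depth 1)
After 'neg': stack = [0] (depth 1)
After 'push 7': stack = [0, 7] (depth 2)
After 'gt': stack = [0] (depth 1)
After 'dup': stack = [0, 0] (depth 2)
After 'dup': stack = [0, 0, 0] (depth 3)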